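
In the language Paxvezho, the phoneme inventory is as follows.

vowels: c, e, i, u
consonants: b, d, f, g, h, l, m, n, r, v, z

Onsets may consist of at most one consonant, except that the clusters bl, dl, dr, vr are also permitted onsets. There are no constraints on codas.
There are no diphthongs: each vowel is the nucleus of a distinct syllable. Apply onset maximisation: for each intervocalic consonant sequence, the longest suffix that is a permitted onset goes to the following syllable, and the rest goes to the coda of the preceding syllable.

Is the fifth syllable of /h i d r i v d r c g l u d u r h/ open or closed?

closed

Vowels present: i, i, c, u, u; each is a nucleus, giving 5 syllables.
Between /i/ (V1) and /i/ (V2): /dr/ is a licit onset in full, so it all attaches to the next syllable.
Between /i/ (V2) and /c/ (V3): /vdr/ — longest licit onset from the right is /dr/, leaving /v/ as coda.
Between /c/ (V3) and /u/ (V4): /gl/ — longest licit onset from the right is /l/, leaving /g/ as coda.
Between /u/ (V4) and /u/ (V5): /d/ is a single consonant, so it becomes the next onset.
Result: hi.driv.drcg.lu.durh.
Syllable 5 is /durh/ with coda /rh/, so it is closed.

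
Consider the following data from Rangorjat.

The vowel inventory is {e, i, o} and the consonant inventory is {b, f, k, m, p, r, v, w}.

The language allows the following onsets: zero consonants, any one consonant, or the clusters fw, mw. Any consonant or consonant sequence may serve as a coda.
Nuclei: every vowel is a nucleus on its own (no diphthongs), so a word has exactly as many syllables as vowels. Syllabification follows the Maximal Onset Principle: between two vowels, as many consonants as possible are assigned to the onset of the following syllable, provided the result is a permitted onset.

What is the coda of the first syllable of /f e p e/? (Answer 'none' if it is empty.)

Nuclei (vowels): e, e → 2 syllables.
/e…e/ gap (V1→V2): just /p/ — single C goes to the following onset.
Putting it together: fe.pe.
Syllable 1 is /fe/: onset /f/, nucleus /e/, coda ∅.

none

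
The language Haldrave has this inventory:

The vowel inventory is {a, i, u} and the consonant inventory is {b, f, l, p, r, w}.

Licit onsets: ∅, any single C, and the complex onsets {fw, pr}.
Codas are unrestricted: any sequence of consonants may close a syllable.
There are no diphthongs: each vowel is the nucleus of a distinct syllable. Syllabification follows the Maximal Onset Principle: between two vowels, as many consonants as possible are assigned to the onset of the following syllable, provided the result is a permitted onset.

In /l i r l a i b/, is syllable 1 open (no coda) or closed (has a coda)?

closed

The vowels are i, a, i — 3 nuclei, so 3 syllables.
σ1/σ2 boundary: /rl/; trying suffixes from longest down, /l/ is the first permitted one, so coda /r/ | onset /l/.
σ2/σ3 boundary: hiatus — the boundary sits between the two vowels.
Putting it together: lir.la.ib.
Syllable 1 is /lir/ with coda /r/, so it is closed.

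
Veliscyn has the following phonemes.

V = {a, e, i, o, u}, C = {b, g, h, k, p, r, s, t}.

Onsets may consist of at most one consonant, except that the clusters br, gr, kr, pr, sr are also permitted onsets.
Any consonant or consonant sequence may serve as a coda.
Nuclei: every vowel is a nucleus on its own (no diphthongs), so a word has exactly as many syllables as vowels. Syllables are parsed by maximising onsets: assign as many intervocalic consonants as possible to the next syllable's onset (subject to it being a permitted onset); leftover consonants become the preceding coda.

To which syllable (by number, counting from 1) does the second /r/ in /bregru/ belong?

2

Vowels present: e, u; each is a nucleus, giving 2 syllables.
Between /e/ (V1) and /u/ (V2): cluster /gr/ — /gr/ is itself a permitted onset, so the whole cluster goes right; preceding coda = ∅.
Syllabification: bre.gru.
The second /r/ is in the onset of syllable 2 (/gru/).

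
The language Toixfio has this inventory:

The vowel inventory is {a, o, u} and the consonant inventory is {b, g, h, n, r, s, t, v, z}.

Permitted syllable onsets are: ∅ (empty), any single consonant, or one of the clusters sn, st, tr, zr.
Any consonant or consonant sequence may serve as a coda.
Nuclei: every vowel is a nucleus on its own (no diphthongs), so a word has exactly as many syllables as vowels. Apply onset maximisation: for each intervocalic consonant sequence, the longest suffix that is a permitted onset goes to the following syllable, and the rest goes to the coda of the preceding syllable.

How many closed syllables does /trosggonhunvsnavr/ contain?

4

Nuclei (vowels): o, o, u, a → 4 syllables.
Between /o/ (V1) and /o/ (V2): /sgg/ — longest licit onset from the right is /g/, leaving /sg/ as coda.
Between /o/ (V2) and /u/ (V3): cluster /nh/ — the longest permitted-onset suffix is /h/; onset = /h/, preceding coda = /n/.
Between /u/ (V3) and /a/ (V4): cluster /nvsn/ — the longest permitted-onset suffix is /sn/; onset = /sn/, preceding coda = /nv/.
Result: trosg.gon.hunv.snavr.
Classifying each syllable: /trosg/ (closed), /gon/ (closed), /hunv/ (closed), /snavr/ (closed).
Closed syllables: 4.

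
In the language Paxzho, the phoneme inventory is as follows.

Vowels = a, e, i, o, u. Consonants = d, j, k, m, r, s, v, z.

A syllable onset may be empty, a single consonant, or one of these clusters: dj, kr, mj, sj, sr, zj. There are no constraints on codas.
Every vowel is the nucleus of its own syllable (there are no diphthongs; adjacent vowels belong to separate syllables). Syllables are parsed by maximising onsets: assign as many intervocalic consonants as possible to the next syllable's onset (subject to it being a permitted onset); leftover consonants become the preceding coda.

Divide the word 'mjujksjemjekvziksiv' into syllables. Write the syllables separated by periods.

mjujk.sje.mjekv.zik.siv

The vowels are u, e, e, i, i — 5 nuclei, so 5 syllables.
Between /u/ (V1) and /e/ (V2): cluster /jksj/ — the longest permitted-onset suffix is /sj/; onset = /sj/, preceding coda = /jk/.
Between /e/ (V2) and /e/ (V3): cluster /mj/ — /mj/ is itself a permitted onset, so the whole cluster goes right; preceding coda = ∅.
Between /e/ (V3) and /i/ (V4): /kvz/ — longest licit onset from the right is /z/, leaving /kv/ as coda.
Between /i/ (V4) and /i/ (V5): /ks/ splits as /k/ + /s/ (/s/ is the longest suffix that is a licit onset).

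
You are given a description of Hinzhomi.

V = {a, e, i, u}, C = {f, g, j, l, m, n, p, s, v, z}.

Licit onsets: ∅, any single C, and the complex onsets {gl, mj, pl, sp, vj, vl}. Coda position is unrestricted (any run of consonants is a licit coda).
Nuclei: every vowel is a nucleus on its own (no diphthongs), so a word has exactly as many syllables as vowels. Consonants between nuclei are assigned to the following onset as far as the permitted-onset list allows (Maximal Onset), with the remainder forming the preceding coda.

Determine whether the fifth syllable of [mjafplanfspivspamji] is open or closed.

open

Vowels present: a, a, i, a, i; each is a nucleus, giving 5 syllables.
V1 /a/ – V2 /a/: cluster /fpl/ — the longest permitted-onset suffix is /pl/; onset = /pl/, preceding coda = /f/.
V2 /a/ – V3 /i/: /nfsp/ splits as /nf/ + /sp/ (/sp/ is the longest suffix that is a licit onset).
V3 /i/ – V4 /a/: cluster /vsp/ — the longest permitted-onset suffix is /sp/; onset = /sp/, preceding coda = /v/.
V4 /a/ – V5 /i/: cluster /mj/ — /mj/ is itself a permitted onset, so the whole cluster goes right; preceding coda = ∅.
Result: mjaf.planf.spiv.spa.mji.
Syllable 5 is /mji/; it ends in its nucleus with no coda, so it is open.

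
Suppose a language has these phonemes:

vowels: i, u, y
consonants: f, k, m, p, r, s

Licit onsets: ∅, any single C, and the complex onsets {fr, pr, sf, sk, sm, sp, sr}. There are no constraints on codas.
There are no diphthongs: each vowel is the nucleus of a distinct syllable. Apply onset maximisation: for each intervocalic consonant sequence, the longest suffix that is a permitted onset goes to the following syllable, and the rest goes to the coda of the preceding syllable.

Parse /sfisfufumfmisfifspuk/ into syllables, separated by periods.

sfi.sfu.fumf.mi.sfif.spuk

Vowels present: i, u, u, i, i, u; each is a nucleus, giving 6 syllables.
σ1/σ2 boundary: /sf/ is a licit onset in full, so it all attaches to the next syllable.
σ2/σ3 boundary: just /f/ — single C goes to the following onset.
σ3/σ4 boundary: /mfm/; trying suffixes from longest down, /m/ is the first permitted one, so coda /mf/ | onset /m/.
σ4/σ5 boundary: /sf/ — entire cluster is a permitted onset → onset /sf/, coda ∅.
σ5/σ6 boundary: cluster /fsp/ — the longest permitted-onset suffix is /sp/; onset = /sp/, preceding coda = /f/.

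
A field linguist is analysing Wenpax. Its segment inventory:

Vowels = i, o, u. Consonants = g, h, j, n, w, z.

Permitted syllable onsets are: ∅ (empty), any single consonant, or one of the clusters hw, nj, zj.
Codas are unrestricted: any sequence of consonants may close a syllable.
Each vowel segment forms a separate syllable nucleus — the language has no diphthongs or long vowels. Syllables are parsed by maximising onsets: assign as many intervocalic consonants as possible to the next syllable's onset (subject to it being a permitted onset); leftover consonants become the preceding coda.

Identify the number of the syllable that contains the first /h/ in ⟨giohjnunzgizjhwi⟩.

Nuclei (vowels): i, o, u, i, i → 5 syllables.
V1 /i/ – V2 /o/: hiatus — the boundary sits between the two vowels.
V2 /o/ – V3 /u/: /hjn/ splits as /hj/ + /n/ (/n/ is the longest suffix that is a licit onset).
V3 /u/ – V4 /i/: /nzg/ splits as /nz/ + /g/ (/g/ is the longest suffix that is a licit onset).
V4 /i/ – V5 /i/: /zjhw/ splits as /zj/ + /hw/ (/hw/ is the longest suffix that is a licit onset).
Putting it together: gi.ohj.nunz.gizj.hwi.
The first /h/ is in the coda of syllable 2 (/ohj/).

2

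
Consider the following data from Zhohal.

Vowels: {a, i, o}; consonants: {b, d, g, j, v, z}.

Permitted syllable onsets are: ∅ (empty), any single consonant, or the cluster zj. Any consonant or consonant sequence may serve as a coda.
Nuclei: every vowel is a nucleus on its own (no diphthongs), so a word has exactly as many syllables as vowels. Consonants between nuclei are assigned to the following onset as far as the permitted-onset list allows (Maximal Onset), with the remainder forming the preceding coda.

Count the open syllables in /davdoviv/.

1

Vowels present: a, o, i; each is a nucleus, giving 3 syllables.
V1 /a/ – V2 /o/: /vd/ splits as /v/ + /d/ (/d/ is the longest suffix that is a licit onset).
V2 /o/ – V3 /i/: just /v/ — single C goes to the following onset.
So the parse is dav.do.viv.
Classifying each syllable: /dav/ (closed), /do/ (open), /viv/ (closed).
Open syllables: 1.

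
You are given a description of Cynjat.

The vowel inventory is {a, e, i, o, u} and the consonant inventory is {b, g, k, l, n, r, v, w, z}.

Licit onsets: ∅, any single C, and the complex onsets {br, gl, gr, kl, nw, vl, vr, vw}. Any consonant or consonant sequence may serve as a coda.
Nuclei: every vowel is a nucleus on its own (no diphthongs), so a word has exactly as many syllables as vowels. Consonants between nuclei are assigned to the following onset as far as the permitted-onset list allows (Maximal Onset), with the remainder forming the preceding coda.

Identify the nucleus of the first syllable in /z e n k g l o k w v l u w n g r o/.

e

Vowels present: e, o, u, o; each is a nucleus, giving 4 syllables.
The first nucleus (vowel 1 from the left) is /e/.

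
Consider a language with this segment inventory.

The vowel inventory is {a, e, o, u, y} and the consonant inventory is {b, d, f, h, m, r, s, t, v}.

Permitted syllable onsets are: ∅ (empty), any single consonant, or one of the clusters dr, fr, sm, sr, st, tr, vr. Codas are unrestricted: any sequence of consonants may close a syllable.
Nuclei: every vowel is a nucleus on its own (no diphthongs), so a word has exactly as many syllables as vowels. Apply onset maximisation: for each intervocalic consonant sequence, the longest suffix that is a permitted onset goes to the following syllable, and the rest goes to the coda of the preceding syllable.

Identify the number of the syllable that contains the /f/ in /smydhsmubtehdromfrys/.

Vowels present: y, u, e, o, y; each is a nucleus, giving 5 syllables.
σ1/σ2 boundary: /dhsm/; trying suffixes from longest down, /sm/ is the first permitted one, so coda /dh/ | onset /sm/.
σ2/σ3 boundary: /bt/; trying suffixes from longest down, /t/ is the first permitted one, so coda /b/ | onset /t/.
σ3/σ4 boundary: /hdr/ splits as /h/ + /dr/ (/dr/ is the longest suffix that is a licit onset).
σ4/σ5 boundary: cluster /mfr/ — the longest permitted-onset suffix is /fr/; onset = /fr/, preceding coda = /m/.
So the parse is smydh.smub.teh.drom.frys.
The /f/ is in the onset of syllable 5 (/frys/).

5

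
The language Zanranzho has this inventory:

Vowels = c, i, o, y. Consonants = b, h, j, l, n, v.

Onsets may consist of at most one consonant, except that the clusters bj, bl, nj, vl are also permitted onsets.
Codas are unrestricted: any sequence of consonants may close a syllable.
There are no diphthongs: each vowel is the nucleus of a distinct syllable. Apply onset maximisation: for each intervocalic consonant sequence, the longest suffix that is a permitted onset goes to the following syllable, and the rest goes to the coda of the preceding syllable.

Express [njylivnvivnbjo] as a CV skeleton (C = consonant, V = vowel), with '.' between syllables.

CCV.CVCC.CVCC.CCV

Vowels present: y, i, i, o; each is a nucleus, giving 4 syllables.
Between /y/ (V1) and /i/ (V2): /l/ is a single consonant, so it becomes the next onset.
Between /i/ (V2) and /i/ (V3): /vnv/; trying suffixes from longest down, /v/ is the first permitted one, so coda /vn/ | onset /v/.
Between /i/ (V3) and /o/ (V4): cluster /vnbj/ — the longest permitted-onset suffix is /bj/; onset = /bj/, preceding coda = /vn/.
Result: njy.livn.vivn.bjo.
Mapping each syllable to C/V: /njy/ → CCV, /livn/ → CVCC, /vivn/ → CVCC, /bjo/ → CCV.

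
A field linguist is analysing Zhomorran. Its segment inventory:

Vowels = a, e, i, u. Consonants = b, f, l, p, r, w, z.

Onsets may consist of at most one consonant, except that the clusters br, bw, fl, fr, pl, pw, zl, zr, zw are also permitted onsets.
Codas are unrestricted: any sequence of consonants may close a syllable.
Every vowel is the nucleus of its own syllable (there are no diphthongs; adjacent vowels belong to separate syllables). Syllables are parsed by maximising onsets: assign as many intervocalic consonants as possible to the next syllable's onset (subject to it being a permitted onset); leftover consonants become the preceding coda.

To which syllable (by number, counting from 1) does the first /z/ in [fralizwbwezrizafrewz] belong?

2

Nuclei (vowels): a, i, e, i, a, e → 6 syllables.
V1 /a/ – V2 /i/: /l/ → onset of the next syllable (single consonants are always licit onsets).
V2 /i/ – V3 /e/: /zwbw/ splits as /zw/ + /bw/ (/bw/ is the longest suffix that is a licit onset).
V3 /e/ – V4 /i/: /zr/ — entire cluster is a permitted onset → onset /zr/, coda ∅.
V4 /i/ – V5 /a/: /z/ is a single consonant, so it becomes the next onset.
V5 /a/ – V6 /e/: /fr/ — entire cluster is a permitted onset → onset /fr/, coda ∅.
So the parse is fra.lizw.bwe.zri.za.frewz.
The first /z/ is in the coda of syllable 2 (/lizw/).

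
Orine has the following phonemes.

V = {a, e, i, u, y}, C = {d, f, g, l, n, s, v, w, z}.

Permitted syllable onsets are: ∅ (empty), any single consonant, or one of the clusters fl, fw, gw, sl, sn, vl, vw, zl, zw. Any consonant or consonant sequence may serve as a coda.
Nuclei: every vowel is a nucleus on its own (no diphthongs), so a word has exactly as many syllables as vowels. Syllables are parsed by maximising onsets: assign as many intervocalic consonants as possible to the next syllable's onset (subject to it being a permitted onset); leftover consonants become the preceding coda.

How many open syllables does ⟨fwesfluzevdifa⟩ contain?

3

Vowels present: e, u, e, i, a; each is a nucleus, giving 5 syllables.
Between /e/ (V1) and /u/ (V2): /sfl/ — longest licit onset from the right is /fl/, leaving /s/ as coda.
Between /u/ (V2) and /e/ (V3): /z/ is a single consonant, so it becomes the next onset.
Between /e/ (V3) and /i/ (V4): /vd/ splits as /v/ + /d/ (/d/ is the longest suffix that is a licit onset).
Between /i/ (V4) and /a/ (V5): /f/ → onset of the next syllable (single consonants are always licit onsets).
Putting it together: fwes.flu.zev.di.fa.
Classifying each syllable: /fwes/ (closed), /flu/ (open), /zev/ (closed), /di/ (open), /fa/ (open).
Open syllables: 3.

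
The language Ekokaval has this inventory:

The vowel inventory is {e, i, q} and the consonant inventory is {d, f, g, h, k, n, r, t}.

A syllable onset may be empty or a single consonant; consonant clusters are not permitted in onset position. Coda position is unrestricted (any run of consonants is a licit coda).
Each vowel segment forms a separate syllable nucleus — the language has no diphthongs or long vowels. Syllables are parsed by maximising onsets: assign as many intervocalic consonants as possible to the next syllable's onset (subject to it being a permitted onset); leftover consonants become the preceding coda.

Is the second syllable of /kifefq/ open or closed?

open

The vowels are i, e, q — 3 nuclei, so 3 syllables.
/i…e/ gap (V1→V2): /f/ is a single consonant, so it becomes the next onset.
/e…q/ gap (V2→V3): /f/ is a single consonant, so it becomes the next onset.
So the parse is ki.fe.fq.
Syllable 2 is /fe/; it ends in its nucleus with no coda, so it is open.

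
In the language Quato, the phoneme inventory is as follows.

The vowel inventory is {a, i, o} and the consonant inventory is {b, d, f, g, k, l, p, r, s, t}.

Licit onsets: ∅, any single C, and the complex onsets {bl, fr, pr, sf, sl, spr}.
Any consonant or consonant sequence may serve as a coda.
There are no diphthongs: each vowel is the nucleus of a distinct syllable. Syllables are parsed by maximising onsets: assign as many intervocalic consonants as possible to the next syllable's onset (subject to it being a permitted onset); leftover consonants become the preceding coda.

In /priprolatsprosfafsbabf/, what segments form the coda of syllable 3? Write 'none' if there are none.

Vowels present: i, o, a, o, a, a; each is a nucleus, giving 6 syllables.
σ1/σ2 boundary: /pr/ is a licit onset in full, so it all attaches to the next syllable.
σ2/σ3 boundary: /l/ is a single consonant, so it becomes the next onset.
σ3/σ4 boundary: cluster /tspr/ — the longest permitted-onset suffix is /spr/; onset = /spr/, preceding coda = /t/.
σ4/σ5 boundary: cluster /sf/ — /sf/ is itself a permitted onset, so the whole cluster goes right; preceding coda = ∅.
σ5/σ6 boundary: /fsb/ — longest licit onset from the right is /b/, leaving /fs/ as coda.
Syllabification: pri.pro.lat.spro.sfafs.babf.
Syllable 3 is /lat/: onset /l/, nucleus /a/, coda /t/.

t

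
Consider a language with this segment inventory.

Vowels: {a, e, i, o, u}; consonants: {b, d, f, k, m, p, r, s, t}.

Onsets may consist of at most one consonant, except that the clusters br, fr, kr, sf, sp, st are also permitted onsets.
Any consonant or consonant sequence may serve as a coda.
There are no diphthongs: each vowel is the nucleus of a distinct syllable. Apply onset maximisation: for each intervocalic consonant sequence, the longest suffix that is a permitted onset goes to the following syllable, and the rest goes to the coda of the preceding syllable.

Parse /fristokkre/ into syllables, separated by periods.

Nuclei (vowels): i, o, e → 3 syllables.
Between /i/ (V1) and /o/ (V2): /st/ is a licit onset in full, so it all attaches to the next syllable.
Between /o/ (V2) and /e/ (V3): cluster /kkr/ — the longest permitted-onset suffix is /kr/; onset = /kr/, preceding coda = /k/.

fri.stok.kre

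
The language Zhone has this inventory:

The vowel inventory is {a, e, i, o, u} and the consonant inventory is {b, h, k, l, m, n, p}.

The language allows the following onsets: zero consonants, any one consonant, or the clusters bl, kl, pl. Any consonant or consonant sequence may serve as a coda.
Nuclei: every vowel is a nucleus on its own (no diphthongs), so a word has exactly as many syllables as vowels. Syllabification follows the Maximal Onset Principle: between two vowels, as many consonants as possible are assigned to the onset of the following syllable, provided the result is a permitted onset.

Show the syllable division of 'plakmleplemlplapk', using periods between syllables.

plakm.le.pleml.plapk

The vowels are a, e, e, a — 4 nuclei, so 4 syllables.
Between /a/ (V1) and /e/ (V2): /kml/ splits as /km/ + /l/ (/l/ is the longest suffix that is a licit onset).
Between /e/ (V2) and /e/ (V3): cluster /pl/ — /pl/ is itself a permitted onset, so the whole cluster goes right; preceding coda = ∅.
Between /e/ (V3) and /a/ (V4): /mlpl/ splits as /ml/ + /pl/ (/pl/ is the longest suffix that is a licit onset).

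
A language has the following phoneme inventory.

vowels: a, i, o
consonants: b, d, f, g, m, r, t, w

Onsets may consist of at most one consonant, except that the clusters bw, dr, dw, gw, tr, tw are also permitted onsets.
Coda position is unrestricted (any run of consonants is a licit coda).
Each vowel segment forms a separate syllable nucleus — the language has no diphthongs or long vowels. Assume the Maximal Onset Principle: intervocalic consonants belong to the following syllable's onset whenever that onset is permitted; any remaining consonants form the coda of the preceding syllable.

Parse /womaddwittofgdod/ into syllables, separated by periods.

wo.mad.dwit.tofg.dod

The vowels are o, a, i, o, o — 5 nuclei, so 5 syllables.
/o…a/ gap (V1→V2): /m/ is a single consonant, so it becomes the next onset.
/a…i/ gap (V2→V3): /ddw/; trying suffixes from longest down, /dw/ is the first permitted one, so coda /d/ | onset /dw/.
/i…o/ gap (V3→V4): cluster /tt/ — the longest permitted-onset suffix is /t/; onset = /t/, preceding coda = /t/.
/o…o/ gap (V4→V5): /fgd/; trying suffixes from longest down, /d/ is the first permitted one, so coda /fg/ | onset /d/.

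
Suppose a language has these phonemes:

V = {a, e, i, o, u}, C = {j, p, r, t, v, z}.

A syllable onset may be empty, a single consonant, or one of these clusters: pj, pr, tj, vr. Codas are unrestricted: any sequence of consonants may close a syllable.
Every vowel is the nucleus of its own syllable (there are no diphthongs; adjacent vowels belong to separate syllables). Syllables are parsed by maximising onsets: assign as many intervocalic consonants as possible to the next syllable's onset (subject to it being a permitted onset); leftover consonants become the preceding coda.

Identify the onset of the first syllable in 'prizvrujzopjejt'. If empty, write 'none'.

Vowels present: i, u, o, e; each is a nucleus, giving 4 syllables.
Between /i/ (V1) and /u/ (V2): cluster /zvr/ — the longest permitted-onset suffix is /vr/; onset = /vr/, preceding coda = /z/.
Between /u/ (V2) and /o/ (V3): /jz/; trying suffixes from longest down, /z/ is the first permitted one, so coda /j/ | onset /z/.
Between /o/ (V3) and /e/ (V4): cluster /pj/ — /pj/ is itself a permitted onset, so the whole cluster goes right; preceding coda = ∅.
Syllabification: priz.vruj.zo.pjejt.
Syllable 1 is /priz/: onset /pr/, nucleus /i/, coda /z/.

pr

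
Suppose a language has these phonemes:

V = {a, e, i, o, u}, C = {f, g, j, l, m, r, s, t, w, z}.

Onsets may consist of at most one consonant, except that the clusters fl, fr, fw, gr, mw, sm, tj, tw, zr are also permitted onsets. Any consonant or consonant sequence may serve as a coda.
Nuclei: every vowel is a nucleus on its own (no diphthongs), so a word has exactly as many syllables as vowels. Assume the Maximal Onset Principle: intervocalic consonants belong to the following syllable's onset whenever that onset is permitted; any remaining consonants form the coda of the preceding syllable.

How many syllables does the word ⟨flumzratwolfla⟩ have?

Nuclei (vowels): u, a, o, a → 4 syllables.

4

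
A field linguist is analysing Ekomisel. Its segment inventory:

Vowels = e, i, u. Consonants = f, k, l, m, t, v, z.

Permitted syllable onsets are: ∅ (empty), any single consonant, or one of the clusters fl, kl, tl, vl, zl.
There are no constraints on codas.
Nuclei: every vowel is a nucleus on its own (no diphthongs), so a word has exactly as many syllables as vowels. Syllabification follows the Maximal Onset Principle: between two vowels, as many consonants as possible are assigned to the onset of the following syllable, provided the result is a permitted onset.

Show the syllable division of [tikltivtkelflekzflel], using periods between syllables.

tikl.tivt.kel.flekz.flel

Vowels present: i, i, e, e, e; each is a nucleus, giving 5 syllables.
Between /i/ (V1) and /i/ (V2): /klt/ splits as /kl/ + /t/ (/t/ is the longest suffix that is a licit onset).
Between /i/ (V2) and /e/ (V3): /vtk/; trying suffixes from longest down, /k/ is the first permitted one, so coda /vt/ | onset /k/.
Between /e/ (V3) and /e/ (V4): /lfl/ — longest licit onset from the right is /fl/, leaving /l/ as coda.
Between /e/ (V4) and /e/ (V5): cluster /kzfl/ — the longest permitted-onset suffix is /fl/; onset = /fl/, preceding coda = /kz/.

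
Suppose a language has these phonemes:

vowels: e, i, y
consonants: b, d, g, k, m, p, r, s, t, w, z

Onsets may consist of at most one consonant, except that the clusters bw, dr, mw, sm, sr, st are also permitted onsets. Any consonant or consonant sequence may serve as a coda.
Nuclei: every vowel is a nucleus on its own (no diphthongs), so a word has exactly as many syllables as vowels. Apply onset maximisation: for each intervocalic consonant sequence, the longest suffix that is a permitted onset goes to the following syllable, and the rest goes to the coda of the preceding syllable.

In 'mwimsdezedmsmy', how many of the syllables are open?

2

The vowels are i, e, e, y — 4 nuclei, so 4 syllables.
/i…e/ gap (V1→V2): cluster /msd/ — the longest permitted-onset suffix is /d/; onset = /d/, preceding coda = /ms/.
/e…e/ gap (V2→V3): /z/ is a single consonant, so it becomes the next onset.
/e…y/ gap (V3→V4): /dmsm/ splits as /dm/ + /sm/ (/sm/ is the longest suffix that is a licit onset).
So the parse is mwims.de.zedm.smy.
Classifying each syllable: /mwims/ (closed), /de/ (open), /zedm/ (closed), /smy/ (open).
Open syllables: 2.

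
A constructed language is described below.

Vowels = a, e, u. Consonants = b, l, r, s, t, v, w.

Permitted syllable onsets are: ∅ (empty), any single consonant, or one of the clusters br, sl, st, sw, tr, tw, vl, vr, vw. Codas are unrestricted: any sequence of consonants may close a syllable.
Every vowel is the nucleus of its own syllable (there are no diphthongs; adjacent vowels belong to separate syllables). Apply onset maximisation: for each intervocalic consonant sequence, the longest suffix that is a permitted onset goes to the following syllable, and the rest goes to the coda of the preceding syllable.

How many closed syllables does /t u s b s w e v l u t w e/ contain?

1

The vowels are u, e, u, e — 4 nuclei, so 4 syllables.
Between /u/ (V1) and /e/ (V2): /sbsw/; trying suffixes from longest down, /sw/ is the first permitted one, so coda /sb/ | onset /sw/.
Between /e/ (V2) and /u/ (V3): /vl/ is a licit onset in full, so it all attaches to the next syllable.
Between /u/ (V3) and /e/ (V4): cluster /tw/ — /tw/ is itself a permitted onset, so the whole cluster goes right; preceding coda = ∅.
Putting it together: tusb.swe.vlu.twe.
Classifying each syllable: /tusb/ (closed), /swe/ (open), /vlu/ (open), /twe/ (open).
Closed syllables: 1.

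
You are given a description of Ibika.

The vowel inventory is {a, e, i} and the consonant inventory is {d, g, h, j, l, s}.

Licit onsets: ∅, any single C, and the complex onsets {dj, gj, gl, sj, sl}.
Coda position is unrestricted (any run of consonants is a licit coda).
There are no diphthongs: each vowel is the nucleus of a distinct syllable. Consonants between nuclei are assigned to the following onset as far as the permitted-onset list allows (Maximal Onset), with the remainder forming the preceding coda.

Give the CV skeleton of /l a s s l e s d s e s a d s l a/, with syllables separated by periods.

Vowels present: a, e, e, a, a; each is a nucleus, giving 5 syllables.
σ1/σ2 boundary: /ssl/ — longest licit onset from the right is /sl/, leaving /s/ as coda.
σ2/σ3 boundary: cluster /sds/ — the longest permitted-onset suffix is /s/; onset = /s/, preceding coda = /sd/.
σ3/σ4 boundary: /s/ → onset of the next syllable (single consonants are always licit onsets).
σ4/σ5 boundary: /dsl/ — longest licit onset from the right is /sl/, leaving /d/ as coda.
Syllabification: las.slesd.se.sad.sla.
Mapping each syllable to C/V: /las/ → CVC, /slesd/ → CCVCC, /se/ → CV, /sad/ → CVC, /sla/ → CCV.

CVC.CCVCC.CV.CVC.CCV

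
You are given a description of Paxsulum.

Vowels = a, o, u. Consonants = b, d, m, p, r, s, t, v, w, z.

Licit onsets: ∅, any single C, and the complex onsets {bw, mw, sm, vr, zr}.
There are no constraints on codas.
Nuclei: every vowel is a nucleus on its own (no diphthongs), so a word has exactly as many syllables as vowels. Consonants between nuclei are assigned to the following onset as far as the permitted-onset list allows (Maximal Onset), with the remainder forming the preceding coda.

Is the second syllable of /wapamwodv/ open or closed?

The vowels are a, a, o — 3 nuclei, so 3 syllables.
σ1/σ2 boundary: /p/ → onset of the next syllable (single consonants are always licit onsets).
σ2/σ3 boundary: /mw/ is a licit onset in full, so it all attaches to the next syllable.
So the parse is wa.pa.mwodv.
Syllable 2 is /pa/; it ends in its nucleus with no coda, so it is open.

open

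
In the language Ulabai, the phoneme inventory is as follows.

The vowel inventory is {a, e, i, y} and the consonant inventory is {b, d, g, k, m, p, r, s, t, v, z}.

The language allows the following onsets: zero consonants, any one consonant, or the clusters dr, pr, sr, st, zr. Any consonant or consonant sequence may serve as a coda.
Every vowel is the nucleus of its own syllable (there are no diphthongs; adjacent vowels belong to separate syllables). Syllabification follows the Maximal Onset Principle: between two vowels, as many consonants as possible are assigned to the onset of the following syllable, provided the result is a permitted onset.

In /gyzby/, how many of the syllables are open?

Vowels present: y, y; each is a nucleus, giving 2 syllables.
σ1/σ2 boundary: /zb/ — longest licit onset from the right is /b/, leaving /z/ as coda.
So the parse is gyz.by.
Classifying each syllable: /gyz/ (closed), /by/ (open).
Open syllables: 1.

1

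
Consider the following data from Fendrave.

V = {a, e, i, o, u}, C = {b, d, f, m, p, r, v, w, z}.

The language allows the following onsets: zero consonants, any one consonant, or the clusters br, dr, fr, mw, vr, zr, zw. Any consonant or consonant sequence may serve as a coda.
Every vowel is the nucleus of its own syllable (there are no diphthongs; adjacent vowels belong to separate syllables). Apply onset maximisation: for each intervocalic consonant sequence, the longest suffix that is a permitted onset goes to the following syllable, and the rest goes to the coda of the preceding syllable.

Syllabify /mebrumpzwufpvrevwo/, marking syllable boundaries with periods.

Nuclei (vowels): e, u, u, e, o → 5 syllables.
V1 /e/ – V2 /u/: /br/ — entire cluster is a permitted onset → onset /br/, coda ∅.
V2 /u/ – V3 /u/: cluster /mpzw/ — the longest permitted-onset suffix is /zw/; onset = /zw/, preceding coda = /mp/.
V3 /u/ – V4 /e/: /fpvr/ splits as /fp/ + /vr/ (/vr/ is the longest suffix that is a licit onset).
V4 /e/ – V5 /o/: cluster /vw/ — the longest permitted-onset suffix is /w/; onset = /w/, preceding coda = /v/.

me.brump.zwufp.vrev.wo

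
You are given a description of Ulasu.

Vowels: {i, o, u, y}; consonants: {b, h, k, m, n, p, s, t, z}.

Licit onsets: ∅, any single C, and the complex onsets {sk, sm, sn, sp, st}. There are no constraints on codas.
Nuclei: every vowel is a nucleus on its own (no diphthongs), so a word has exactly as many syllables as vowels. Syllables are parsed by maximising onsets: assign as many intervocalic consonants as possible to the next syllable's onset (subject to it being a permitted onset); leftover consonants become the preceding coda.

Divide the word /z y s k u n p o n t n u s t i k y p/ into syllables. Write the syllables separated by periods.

Nuclei (vowels): y, u, o, u, i, y → 6 syllables.
σ1/σ2 boundary: /sk/ — entire cluster is a permitted onset → onset /sk/, coda ∅.
σ2/σ3 boundary: cluster /np/ — the longest permitted-onset suffix is /p/; onset = /p/, preceding coda = /n/.
σ3/σ4 boundary: cluster /ntn/ — the longest permitted-onset suffix is /n/; onset = /n/, preceding coda = /nt/.
σ4/σ5 boundary: cluster /st/ — /st/ is itself a permitted onset, so the whole cluster goes right; preceding coda = ∅.
σ5/σ6 boundary: /k/ → onset of the next syllable (single consonants are always licit onsets).

zy.skun.pont.nu.sti.kyp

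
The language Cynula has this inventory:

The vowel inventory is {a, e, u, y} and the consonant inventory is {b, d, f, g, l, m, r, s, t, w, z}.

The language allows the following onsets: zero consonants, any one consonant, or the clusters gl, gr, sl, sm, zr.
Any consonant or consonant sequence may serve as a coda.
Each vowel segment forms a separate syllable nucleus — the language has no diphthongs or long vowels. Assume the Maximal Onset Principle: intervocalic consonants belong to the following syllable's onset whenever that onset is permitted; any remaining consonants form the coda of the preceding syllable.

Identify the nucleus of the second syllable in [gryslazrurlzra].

Vowels present: y, a, u, a; each is a nucleus, giving 4 syllables.
The second nucleus (vowel 2 from the left) is /a/.

a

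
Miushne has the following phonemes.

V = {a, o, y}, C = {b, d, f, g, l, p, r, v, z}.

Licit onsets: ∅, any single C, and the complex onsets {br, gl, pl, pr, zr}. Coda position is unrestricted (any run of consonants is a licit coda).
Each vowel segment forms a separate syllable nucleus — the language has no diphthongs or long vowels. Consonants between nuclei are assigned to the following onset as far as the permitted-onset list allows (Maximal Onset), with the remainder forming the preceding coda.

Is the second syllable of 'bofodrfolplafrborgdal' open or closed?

The vowels are o, o, o, a, o, a — 6 nuclei, so 6 syllables.
/o…o/ gap (V1→V2): /f/ → onset of the next syllable (single consonants are always licit onsets).
/o…o/ gap (V2→V3): cluster /drf/ — the longest permitted-onset suffix is /f/; onset = /f/, preceding coda = /dr/.
/o…a/ gap (V3→V4): /lpl/; trying suffixes from longest down, /pl/ is the first permitted one, so coda /l/ | onset /pl/.
/a…o/ gap (V4→V5): /frb/; trying suffixes from longest down, /b/ is the first permitted one, so coda /fr/ | onset /b/.
/o…a/ gap (V5→V6): cluster /rgd/ — the longest permitted-onset suffix is /d/; onset = /d/, preceding coda = /rg/.
So the parse is bo.fodr.fol.plafr.borg.dal.
Syllable 2 is /fodr/ with coda /dr/, so it is closed.

closed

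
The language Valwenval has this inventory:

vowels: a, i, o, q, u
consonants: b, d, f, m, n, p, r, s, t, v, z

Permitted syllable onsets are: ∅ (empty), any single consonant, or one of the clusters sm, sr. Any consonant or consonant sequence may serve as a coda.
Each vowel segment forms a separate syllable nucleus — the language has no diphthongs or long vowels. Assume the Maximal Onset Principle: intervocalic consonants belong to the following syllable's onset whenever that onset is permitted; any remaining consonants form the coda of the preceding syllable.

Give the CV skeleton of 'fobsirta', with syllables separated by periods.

The vowels are o, i, a — 3 nuclei, so 3 syllables.
V1 /o/ – V2 /i/: /bs/; trying suffixes from longest down, /s/ is the first permitted one, so coda /b/ | onset /s/.
V2 /i/ – V3 /a/: /rt/ — longest licit onset from the right is /t/, leaving /r/ as coda.
So the parse is fob.sir.ta.
Mapping each syllable to C/V: /fob/ → CVC, /sir/ → CVC, /ta/ → CV.

CVC.CVC.CV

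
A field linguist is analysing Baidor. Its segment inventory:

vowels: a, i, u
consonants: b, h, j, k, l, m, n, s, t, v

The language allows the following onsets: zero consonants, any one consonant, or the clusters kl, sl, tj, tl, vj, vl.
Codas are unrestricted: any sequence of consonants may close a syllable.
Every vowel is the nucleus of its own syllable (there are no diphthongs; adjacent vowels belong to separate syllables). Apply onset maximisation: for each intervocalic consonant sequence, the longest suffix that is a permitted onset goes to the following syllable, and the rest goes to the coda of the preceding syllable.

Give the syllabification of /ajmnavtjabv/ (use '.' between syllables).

ajm.nav.tjabv

Vowels present: a, a, a; each is a nucleus, giving 3 syllables.
Between /a/ (V1) and /a/ (V2): /jmn/ — longest licit onset from the right is /n/, leaving /jm/ as coda.
Between /a/ (V2) and /a/ (V3): /vtj/ — longest licit onset from the right is /tj/, leaving /v/ as coda.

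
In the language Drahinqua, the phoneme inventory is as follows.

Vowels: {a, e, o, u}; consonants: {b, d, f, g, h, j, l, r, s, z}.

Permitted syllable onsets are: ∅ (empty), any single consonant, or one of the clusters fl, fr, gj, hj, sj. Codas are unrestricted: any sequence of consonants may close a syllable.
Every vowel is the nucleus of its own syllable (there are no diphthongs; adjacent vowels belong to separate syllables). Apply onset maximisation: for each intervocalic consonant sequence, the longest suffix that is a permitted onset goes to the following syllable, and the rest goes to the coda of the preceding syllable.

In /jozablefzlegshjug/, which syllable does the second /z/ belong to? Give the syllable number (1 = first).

Nuclei (vowels): o, a, e, e, u → 5 syllables.
Between /o/ (V1) and /a/ (V2): /z/ → onset of the next syllable (single consonants are always licit onsets).
Between /a/ (V2) and /e/ (V3): /bl/; trying suffixes from longest down, /l/ is the first permitted one, so coda /b/ | onset /l/.
Between /e/ (V3) and /e/ (V4): /fzl/ splits as /fz/ + /l/ (/l/ is the longest suffix that is a licit onset).
Between /e/ (V4) and /u/ (V5): /gshj/ splits as /gs/ + /hj/ (/hj/ is the longest suffix that is a licit onset).
So the parse is jo.zab.lefz.legs.hjug.
The second /z/ is in the coda of syllable 3 (/lefz/).

3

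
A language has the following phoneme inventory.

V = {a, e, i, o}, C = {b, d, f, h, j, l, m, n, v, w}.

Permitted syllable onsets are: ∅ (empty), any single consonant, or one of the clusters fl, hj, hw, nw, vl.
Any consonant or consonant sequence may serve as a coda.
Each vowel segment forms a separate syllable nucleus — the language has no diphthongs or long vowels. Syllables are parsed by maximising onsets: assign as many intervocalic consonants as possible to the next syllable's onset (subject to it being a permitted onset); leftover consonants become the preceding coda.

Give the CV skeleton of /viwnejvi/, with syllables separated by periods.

The vowels are i, e, i — 3 nuclei, so 3 syllables.
Between /i/ (V1) and /e/ (V2): /wn/ — longest licit onset from the right is /n/, leaving /w/ as coda.
Between /e/ (V2) and /i/ (V3): /jv/ — longest licit onset from the right is /v/, leaving /j/ as coda.
Result: viw.nej.vi.
Mapping each syllable to C/V: /viw/ → CVC, /nej/ → CVC, /vi/ → CV.

CVC.CVC.CV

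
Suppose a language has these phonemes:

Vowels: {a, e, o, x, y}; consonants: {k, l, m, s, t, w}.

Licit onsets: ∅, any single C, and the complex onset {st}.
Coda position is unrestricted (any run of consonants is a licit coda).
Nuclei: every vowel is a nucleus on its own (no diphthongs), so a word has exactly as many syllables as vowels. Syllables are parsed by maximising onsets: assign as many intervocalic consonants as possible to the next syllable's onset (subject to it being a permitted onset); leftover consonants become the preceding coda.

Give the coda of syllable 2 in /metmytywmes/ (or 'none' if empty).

Nuclei (vowels): e, y, y, e → 4 syllables.
σ1/σ2 boundary: /tm/ splits as /t/ + /m/ (/m/ is the longest suffix that is a licit onset).
σ2/σ3 boundary: /t/ → onset of the next syllable (single consonants are always licit onsets).
σ3/σ4 boundary: cluster /wm/ — the longest permitted-onset suffix is /m/; onset = /m/, preceding coda = /w/.
Syllabification: met.my.tyw.mes.
Syllable 2 is /my/: onset /m/, nucleus /y/, coda ∅.

none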